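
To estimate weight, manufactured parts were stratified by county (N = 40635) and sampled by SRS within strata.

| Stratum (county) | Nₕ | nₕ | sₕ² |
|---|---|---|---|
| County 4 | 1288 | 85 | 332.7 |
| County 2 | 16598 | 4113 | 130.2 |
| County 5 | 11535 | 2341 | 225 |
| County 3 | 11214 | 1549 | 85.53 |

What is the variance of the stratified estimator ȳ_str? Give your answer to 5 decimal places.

Var(ȳ_str) = Σₕ Wₕ²(1 − fₕ)sₕ²/nₕ with Wₕ = Nₕ/N, N = 40635.
County 4: Wₕ = 0.03169681; term = 0.03169681²·(1 − 0.06599379)·332.7/85 = 0.0036729485.
County 2: Wₕ = 0.40846561; term = 0.40846561²·(1 − 0.24780094)·130.2/4113 = 0.0039727941.
County 5: Wₕ = 0.28386859; term = 0.28386859²·(1 − 0.20294755)·225/2341 = 0.0061730909.
County 3: Wₕ = 0.27596899; term = 0.27596899²·(1 − 0.13813091)·85.53/1549 = 0.00362434.
Sum = 0.017443174.

0.01744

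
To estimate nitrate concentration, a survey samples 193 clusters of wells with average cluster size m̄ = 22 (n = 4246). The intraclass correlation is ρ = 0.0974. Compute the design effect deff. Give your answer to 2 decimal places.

deff = 1 + (22 − 1)·0.0974 = 1 + 2.0454 = 3.0454.

3.05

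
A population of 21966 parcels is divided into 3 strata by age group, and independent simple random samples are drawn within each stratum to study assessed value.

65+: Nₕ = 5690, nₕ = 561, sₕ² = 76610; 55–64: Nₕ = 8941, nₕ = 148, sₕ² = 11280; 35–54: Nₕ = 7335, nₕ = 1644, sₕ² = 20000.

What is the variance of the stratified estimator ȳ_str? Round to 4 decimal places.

Var(ȳ_str) = Σₕ Wₕ²(1 − fₕ)sₕ²/nₕ with Wₕ = Nₕ/N, N = 21966.
65+: Wₕ = 0.25903669; term = 0.25903669²·(1 − 0.09859402)·76610/561 = 8.2597254.
55–64: Wₕ = 0.40703815; term = 0.40703815²·(1 − 0.01655296)·11280/148 = 12.418484.
35–54: Wₕ = 0.33392516; term = 0.33392516²·(1 − 0.22413088)·20000/1644 = 1.0524826.
Sum = 21.730692.

21.7307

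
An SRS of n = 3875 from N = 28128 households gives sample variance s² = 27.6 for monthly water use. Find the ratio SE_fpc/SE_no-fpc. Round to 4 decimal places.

0.9286

f = n/N = 3875/28128 = 0.13776308.
SE_no-fpc = √(s²/n) = 0.084395383; SE_fpc = √((1−f)s²/n) = 0.078366779.
Ratio = √(1−f) = 0.92856713.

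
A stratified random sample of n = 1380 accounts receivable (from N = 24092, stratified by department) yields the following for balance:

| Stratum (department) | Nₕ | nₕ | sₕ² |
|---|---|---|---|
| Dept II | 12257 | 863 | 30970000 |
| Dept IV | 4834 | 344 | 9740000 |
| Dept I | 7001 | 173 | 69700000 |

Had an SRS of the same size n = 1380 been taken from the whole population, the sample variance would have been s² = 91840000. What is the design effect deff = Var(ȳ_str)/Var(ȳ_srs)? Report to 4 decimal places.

0.6834

Var(ȳ_str) = Σ Wₕ²(1−fₕ)sₕ²/nₕ with Wₕ = Nₕ/24092:
  Dept II: (12257/24092)²·(1−863/12257)·30970000/863 = 8634.6572
  Dept IV: (4834/24092)²·(1−344/4834)·9740000/344 = 1058.785
  Dept I: (7001/24092)²·(1−173/7001)·69700000/173 = 33181.389
  → Var(ȳ_str) = 42874.831.
Var(ȳ_srs) = (1 − 1380/24092)·91840000/1380 = 62738.671.
deff = 42874.831 / 62738.671 = 0.6834.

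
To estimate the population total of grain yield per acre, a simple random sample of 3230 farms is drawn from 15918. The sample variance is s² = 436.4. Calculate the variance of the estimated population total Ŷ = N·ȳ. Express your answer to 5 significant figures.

2.7288 × 10^7

Var(Ŷ) = N²·Var(ȳ) = N²·(1 − n/N)·s²/n.
f = 3230/15918 = 0.20291494; Var(ȳ) = 0.79708506·436.4/3230 = 0.10769285.
Var(Ŷ) = 15918² · 0.10769285 = 2.7287508 × 10^7.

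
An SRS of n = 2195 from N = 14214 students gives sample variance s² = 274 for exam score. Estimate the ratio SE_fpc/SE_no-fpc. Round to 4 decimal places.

0.9196

f = n/N = 2195/14214 = 0.15442521.
SE_no-fpc = √(s²/n) = 0.3533117; SE_fpc = √((1−f)s²/n) = 0.32488827.
Ratio = √(1−f) = 0.91955140.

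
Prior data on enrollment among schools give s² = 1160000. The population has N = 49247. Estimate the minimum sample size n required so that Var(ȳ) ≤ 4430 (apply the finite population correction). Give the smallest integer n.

Without fpc, n₀ = s²/D = 1160000/4430 = 261.8510.
With fpc, (1 − n/N)·s²/n ≤ D requires n ≥ n₀/(1 + n₀/N) = 261.8510/(1 + 261.8510/49247) = 260.4661.
Rounding up, n = 261.

261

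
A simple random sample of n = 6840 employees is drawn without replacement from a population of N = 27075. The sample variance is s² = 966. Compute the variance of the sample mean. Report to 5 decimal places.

0.10555

Under SRS without replacement, Var(ȳ) = (1 − f)·s²/n with f = n/N = 6840/27075 = 0.25263158.
Var(ȳ) = (1 − 0.25263158)·966/6840 = 0.74736842·0.14122807 = 0.1055494.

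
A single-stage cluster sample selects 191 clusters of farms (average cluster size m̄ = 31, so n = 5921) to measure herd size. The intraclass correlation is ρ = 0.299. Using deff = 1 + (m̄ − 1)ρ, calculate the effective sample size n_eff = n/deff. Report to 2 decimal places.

593.88

deff = 1 + (31 − 1)·0.299 = 1 + 8.97 = 9.97.
n_eff = 5921 / 9.97 = 593.88.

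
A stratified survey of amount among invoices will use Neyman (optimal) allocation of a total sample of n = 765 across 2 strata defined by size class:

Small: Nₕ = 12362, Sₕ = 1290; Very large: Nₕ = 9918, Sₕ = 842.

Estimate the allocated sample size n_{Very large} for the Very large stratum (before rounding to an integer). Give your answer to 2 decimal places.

Neyman allocation: nₕ = n·NₕSₕ / Σⱼ NⱼSⱼ.
Σ NⱼSⱼ = 12362·1290 + 9918·842 = 2.4297936 × 10^7.
n_{Very large} = 765·9918·842 / (2.4297936 × 10^7) = 262.92.

262.92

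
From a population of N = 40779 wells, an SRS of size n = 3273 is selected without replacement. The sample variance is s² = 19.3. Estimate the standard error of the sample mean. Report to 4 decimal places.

0.0736

Under SRS without replacement, Var(ȳ) = (1 − f)·s²/n with f = n/N = 3273/40779 = 0.08026190.
Var(ȳ) = (1 − 0.08026190)·19.3/3273 = 0.91973810·0.0058967308 = 0.005423448.
SE(ȳ) = √(0.005423448) = 0.0736.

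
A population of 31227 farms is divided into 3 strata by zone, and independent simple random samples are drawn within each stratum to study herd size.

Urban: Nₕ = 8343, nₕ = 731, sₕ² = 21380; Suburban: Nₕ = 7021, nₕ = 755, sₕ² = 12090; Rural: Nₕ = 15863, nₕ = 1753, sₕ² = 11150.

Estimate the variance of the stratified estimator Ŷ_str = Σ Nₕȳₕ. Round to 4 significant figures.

Var(Ŷ_str) = Σₕ Nₕ²(1 − fₕ)sₕ²/nₕ.
Urban: 8343²·(1 − 731/8343)·21380/731 = 1.8574253 × 10^9.
Suburban: 7021²·(1 − 755/7021)·12090/755 = 7.0448007 × 10^8.
Rural: 15863²·(1 − 1753/15863)·11150/1753 = 1.4236567 × 10^9.
Sum = 3.9855621 × 10^9.

3.986 × 10^9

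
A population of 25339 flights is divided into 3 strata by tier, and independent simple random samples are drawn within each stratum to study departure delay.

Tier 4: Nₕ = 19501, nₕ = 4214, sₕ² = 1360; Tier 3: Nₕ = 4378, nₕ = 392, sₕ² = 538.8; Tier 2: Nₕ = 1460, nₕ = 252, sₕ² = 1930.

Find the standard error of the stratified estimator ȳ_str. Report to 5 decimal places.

0.45633

Var(ȳ_str) = Σₕ Wₕ²(1 − fₕ)sₕ²/nₕ with Wₕ = Nₕ/N, N = 25339.
Tier 4: Wₕ = 0.76960417; term = 0.76960417²·(1 − 0.21609148)·1360/4214 = 0.1498458.
Tier 3: Wₕ = 0.17277714; term = 0.17277714²·(1 − 0.08953860)·538.8/392 = 0.037357313.
Tier 2: Wₕ = 0.05761869; term = 0.05761869²·(1 − 0.17260274)·1930/252 = 0.021037669.
Sum = 0.20824078.
SE = √(0.20824078) = 0.45633.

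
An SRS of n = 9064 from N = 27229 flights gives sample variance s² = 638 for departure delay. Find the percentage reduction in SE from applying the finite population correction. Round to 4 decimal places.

18.3226

f = n/N = 9064/27229 = 0.33288038.
SE_no-fpc = √(s²/n) = 0.26530803; SE_fpc = √((1−f)s²/n) = 0.21669667.
Ratio = √(1−f) = 0.81677391. Reduction = 100·(1 − 0.81677391) = 18.3226%.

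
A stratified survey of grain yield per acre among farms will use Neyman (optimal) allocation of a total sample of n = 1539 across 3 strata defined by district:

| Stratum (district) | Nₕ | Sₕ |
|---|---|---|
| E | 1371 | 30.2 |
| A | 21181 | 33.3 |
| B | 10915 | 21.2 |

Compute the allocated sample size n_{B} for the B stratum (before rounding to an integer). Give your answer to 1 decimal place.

364.1

Neyman allocation: nₕ = n·NₕSₕ / Σⱼ NⱼSⱼ.
Σ NⱼSⱼ = 1371·30.2 + 21181·33.3 + 10915·21.2 = 978129.5.
n_{B} = 1539·10915·21.2 / 978129.5 = 364.1.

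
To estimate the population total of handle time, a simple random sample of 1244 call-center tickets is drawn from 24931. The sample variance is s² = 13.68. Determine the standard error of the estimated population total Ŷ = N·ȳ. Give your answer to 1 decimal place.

2548.3

Var(Ŷ) = N²·Var(ȳ) = N²·(1 − n/N)·s²/n.
f = 1244/24931 = 0.04989772; Var(ȳ) = 0.95010228·13.68/1244 = 0.01044807.
Var(Ŷ) = 24931² · 0.01044807 = 6.4940477 × 10^6.
SE(Ŷ) = √(6.4940477 × 10^6) = 2548.3.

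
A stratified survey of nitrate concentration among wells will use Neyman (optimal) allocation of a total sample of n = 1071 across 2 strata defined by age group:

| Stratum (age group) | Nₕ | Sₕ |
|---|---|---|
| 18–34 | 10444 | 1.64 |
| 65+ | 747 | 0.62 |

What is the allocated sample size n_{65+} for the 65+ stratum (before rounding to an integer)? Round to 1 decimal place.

28.2

Neyman allocation: nₕ = n·NₕSₕ / Σⱼ NⱼSⱼ.
Σ NⱼSⱼ = 10444·1.64 + 747·0.62 = 17591.3.
n_{65+} = 1071·747·0.62 / 17591.3 = 28.2.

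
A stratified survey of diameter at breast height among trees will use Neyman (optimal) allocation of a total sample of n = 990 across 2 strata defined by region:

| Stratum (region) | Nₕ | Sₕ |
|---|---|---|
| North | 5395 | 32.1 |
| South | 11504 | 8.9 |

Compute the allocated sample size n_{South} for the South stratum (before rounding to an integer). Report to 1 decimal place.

Neyman allocation: nₕ = n·NₕSₕ / Σⱼ NⱼSⱼ.
Σ NⱼSⱼ = 5395·32.1 + 11504·8.9 = 275565.1.
n_{South} = 990·11504·8.9 / 275565.1 = 367.8.

367.8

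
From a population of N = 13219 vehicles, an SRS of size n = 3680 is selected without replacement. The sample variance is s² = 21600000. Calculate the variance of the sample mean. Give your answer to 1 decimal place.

Under SRS without replacement, Var(ȳ) = (1 − f)·s²/n with f = n/N = 3680/13219 = 0.27838717.
Var(ȳ) = (1 − 0.27838717)·21600000/3680 = 0.72161283·5869.5652 = 4235.5536.

4235.6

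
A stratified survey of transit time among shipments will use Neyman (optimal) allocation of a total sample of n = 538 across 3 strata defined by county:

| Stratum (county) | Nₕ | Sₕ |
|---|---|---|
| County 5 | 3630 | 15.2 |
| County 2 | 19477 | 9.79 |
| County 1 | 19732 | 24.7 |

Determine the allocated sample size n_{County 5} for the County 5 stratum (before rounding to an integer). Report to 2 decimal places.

Neyman allocation: nₕ = n·NₕSₕ / Σⱼ NⱼSⱼ.
Σ NⱼSⱼ = 3630·15.2 + 19477·9.79 + 19732·24.7 = 733236.23.
n_{County 5} = 538·3630·15.2 / 733236.23 = 40.48.

40.48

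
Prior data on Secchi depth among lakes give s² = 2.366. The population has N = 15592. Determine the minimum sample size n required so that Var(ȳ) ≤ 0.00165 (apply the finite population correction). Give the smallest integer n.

1314

Without fpc, n₀ = s²/D = 2.366/0.00165 = 1433.9394.
With fpc, (1 − n/N)·s²/n ≤ D requires n ≥ n₀/(1 + n₀/N) = 1433.9394/(1 + 1433.9394/15592) = 1313.1718.
Rounding up, n = 1314.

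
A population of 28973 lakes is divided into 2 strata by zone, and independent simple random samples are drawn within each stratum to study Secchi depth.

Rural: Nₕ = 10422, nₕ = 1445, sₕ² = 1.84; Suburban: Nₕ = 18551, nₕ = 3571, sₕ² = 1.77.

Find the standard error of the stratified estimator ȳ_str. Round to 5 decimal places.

Var(ȳ_str) = Σₕ Wₕ²(1 − fₕ)sₕ²/nₕ with Wₕ = Nₕ/N, N = 28973.
Rural: Wₕ = 0.35971422; term = 0.35971422²·(1 − 0.13864901)·1.84/1445 = 1.4192057 × 10^-4.
Suburban: Wₕ = 0.64028578; term = 0.64028578²·(1 − 0.19249636)·1.77/3571 = 1.6408755 × 10^-4.
Sum = 3.0600812 × 10^-4.
SE = √(3.0600812 × 10^-4) = 0.01749.

0.01749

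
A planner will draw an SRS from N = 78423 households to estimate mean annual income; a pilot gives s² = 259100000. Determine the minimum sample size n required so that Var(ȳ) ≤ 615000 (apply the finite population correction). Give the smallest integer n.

420

Without fpc, n₀ = s²/D = 259100000/615000 = 421.3008.
With fpc, (1 − n/N)·s²/n ≤ D requires n ≥ n₀/(1 + n₀/N) = 421.3008/(1 + 421.3008/78423) = 419.0496.
Rounding up, n = 420.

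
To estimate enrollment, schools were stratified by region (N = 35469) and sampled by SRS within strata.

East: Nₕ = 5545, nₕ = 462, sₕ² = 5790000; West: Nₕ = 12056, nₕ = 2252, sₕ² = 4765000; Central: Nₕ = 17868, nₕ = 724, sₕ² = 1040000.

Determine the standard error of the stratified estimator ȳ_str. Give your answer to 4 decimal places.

Var(ȳ_str) = Σₕ Wₕ²(1 − fₕ)sₕ²/nₕ with Wₕ = Nₕ/N, N = 35469.
East: Wₕ = 0.15633370; term = 0.15633370²·(1 − 0.08331830)·5790000/462 = 280.77624.
West: Wₕ = 0.33990245; term = 0.33990245²·(1 − 0.18679496)·4765000/2252 = 198.79395.
Central: Wₕ = 0.50376385; term = 0.50376385²·(1 − 0.04051936)·1040000/724 = 349.77196.
Sum = 829.34215.
SE = √(829.34215) = 28.7983.

28.7983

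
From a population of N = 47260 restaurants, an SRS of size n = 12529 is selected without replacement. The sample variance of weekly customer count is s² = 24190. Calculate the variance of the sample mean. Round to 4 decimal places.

Under SRS without replacement, Var(ȳ) = (1 − f)·s²/n with f = n/N = 12529/47260 = 0.26510791.
Var(ȳ) = (1 − 0.26510791)·24190/12529 = 0.73489209·1.9307207 = 1.4188714.

1.4189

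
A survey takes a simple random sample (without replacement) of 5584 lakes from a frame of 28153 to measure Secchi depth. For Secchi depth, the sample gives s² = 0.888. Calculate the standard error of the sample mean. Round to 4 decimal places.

0.0113

Under SRS without replacement, Var(ȳ) = (1 − f)·s²/n with f = n/N = 5584/28153 = 0.19834476.
Var(ȳ) = (1 − 0.19834476)·0.888/5584 = 0.80165524·1.5902579 × 10^-4 = 1.2748386 × 10^-4.
SE(ȳ) = √(1.2748386 × 10^-4) = 0.0113.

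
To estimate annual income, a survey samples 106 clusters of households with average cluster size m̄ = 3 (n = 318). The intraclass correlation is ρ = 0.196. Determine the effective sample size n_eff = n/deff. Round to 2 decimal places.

deff = 1 + (3 − 1)·0.196 = 1 + 0.392 = 1.392.
n_eff = 318 / 1.392 = 228.45.

228.45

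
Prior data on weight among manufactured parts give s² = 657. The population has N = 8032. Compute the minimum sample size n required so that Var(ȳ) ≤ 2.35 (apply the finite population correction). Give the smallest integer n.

Without fpc, n₀ = s²/D = 657/2.35 = 279.5745.
With fpc, (1 − n/N)·s²/n ≤ D requires n ≥ n₀/(1 + n₀/N) = 279.5745/(1 + 279.5745/8032) = 270.1705.
Rounding up, n = 271.

271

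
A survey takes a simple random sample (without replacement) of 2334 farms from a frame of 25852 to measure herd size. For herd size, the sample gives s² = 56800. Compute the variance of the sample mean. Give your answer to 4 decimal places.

22.1388

Under SRS without replacement, Var(ȳ) = (1 − f)·s²/n with f = n/N = 2334/25852 = 0.09028315.
Var(ȳ) = (1 − 0.09028315)·56800/2334 = 0.90971685·24.335904 = 22.138782.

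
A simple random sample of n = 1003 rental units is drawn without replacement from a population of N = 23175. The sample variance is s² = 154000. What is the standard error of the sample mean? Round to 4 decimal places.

12.1200

Under SRS without replacement, Var(ȳ) = (1 − f)·s²/n with f = n/N = 1003/23175 = 0.04327940.
Var(ȳ) = (1 − 0.04327940)·154000/1003 = 0.95672060·153.53938 = 146.89429.
SE(ȳ) = √(146.89429) = 12.1200.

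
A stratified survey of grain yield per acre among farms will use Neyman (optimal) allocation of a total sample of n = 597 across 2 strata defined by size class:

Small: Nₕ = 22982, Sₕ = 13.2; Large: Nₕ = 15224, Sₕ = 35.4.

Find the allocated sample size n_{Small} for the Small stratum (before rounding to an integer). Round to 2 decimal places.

Neyman allocation: nₕ = n·NₕSₕ / Σⱼ NⱼSⱼ.
Σ NⱼSⱼ = 22982·13.2 + 15224·35.4 = 842292.
n_{Small} = 597·22982·13.2 / 842292 = 215.02.

215.02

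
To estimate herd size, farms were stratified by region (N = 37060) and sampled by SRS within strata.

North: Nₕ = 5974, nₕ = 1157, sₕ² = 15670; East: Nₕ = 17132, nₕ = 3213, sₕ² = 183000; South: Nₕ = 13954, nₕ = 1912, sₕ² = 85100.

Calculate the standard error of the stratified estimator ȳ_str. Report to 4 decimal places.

3.9520

Var(ȳ_str) = Σₕ Wₕ²(1 − fₕ)sₕ²/nₕ with Wₕ = Nₕ/N, N = 37060.
North: Wₕ = 0.16119806; term = 0.16119806²·(1 − 0.19367258)·15670/1157 = 0.28377013.
East: Wₕ = 0.46227739; term = 0.46227739²·(1 − 0.18754378)·183000/3213 = 9.8888465.
South: Wₕ = 0.37652455; term = 0.37652455²·(1 − 0.13702164)·85100/1912 = 5.4453799.
Sum = 15.617997.
SE = √(15.617997) = 3.9520.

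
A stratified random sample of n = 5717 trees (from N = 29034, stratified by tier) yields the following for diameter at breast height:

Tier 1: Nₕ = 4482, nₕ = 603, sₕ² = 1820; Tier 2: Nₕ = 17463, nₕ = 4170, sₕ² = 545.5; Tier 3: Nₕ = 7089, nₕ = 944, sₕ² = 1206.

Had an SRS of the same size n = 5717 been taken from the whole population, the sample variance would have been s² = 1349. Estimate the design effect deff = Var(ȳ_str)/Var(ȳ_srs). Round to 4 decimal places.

Var(ȳ_str) = Σ Wₕ²(1−fₕ)sₕ²/nₕ with Wₕ = Nₕ/29034:
  Tier 1: (4482/29034)²·(1−603/4482)·1820/603 = 0.06224894
  Tier 2: (17463/29034)²·(1−4170/17463)·545.5/4170 = 0.036023575
  Tier 3: (7089/29034)²·(1−944/7089)·1206/944 = 0.066018923
  → Var(ȳ_str) = 0.16429144.
Var(ȳ_srs) = (1 − 5717/29034)·1349/5717 = 0.18950015.
deff = 0.16429144 / 0.18950015 = 0.8670.

0.8670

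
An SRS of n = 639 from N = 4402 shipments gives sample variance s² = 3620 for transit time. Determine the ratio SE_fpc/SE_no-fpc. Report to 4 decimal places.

f = n/N = 639/4402 = 0.14516129.
SE_no-fpc = √(s²/n) = 2.3801474; SE_fpc = √((1−f)s²/n) = 2.2006245.
Ratio = √(1−f) = 0.92457488.

0.9246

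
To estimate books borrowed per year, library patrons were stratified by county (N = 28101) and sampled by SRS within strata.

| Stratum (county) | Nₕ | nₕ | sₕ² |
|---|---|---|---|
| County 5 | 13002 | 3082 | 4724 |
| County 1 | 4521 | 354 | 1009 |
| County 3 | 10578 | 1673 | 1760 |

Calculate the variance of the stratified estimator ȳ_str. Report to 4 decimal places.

Var(ȳ_str) = Σₕ Wₕ²(1 − fₕ)sₕ²/nₕ with Wₕ = Nₕ/N, N = 28101.
County 5: Wₕ = 0.46268816; term = 0.46268816²·(1 − 0.23704046)·4724/3082 = 0.25035458.
County 1: Wₕ = 0.16088395; term = 0.16088395²·(1 − 0.07830126)·1009/354 = 0.067998974.
County 3: Wₕ = 0.37642789; term = 0.37642789²·(1 − 0.15815844)·1760/1673 = 0.12549045.
Sum = 0.443844.

0.4438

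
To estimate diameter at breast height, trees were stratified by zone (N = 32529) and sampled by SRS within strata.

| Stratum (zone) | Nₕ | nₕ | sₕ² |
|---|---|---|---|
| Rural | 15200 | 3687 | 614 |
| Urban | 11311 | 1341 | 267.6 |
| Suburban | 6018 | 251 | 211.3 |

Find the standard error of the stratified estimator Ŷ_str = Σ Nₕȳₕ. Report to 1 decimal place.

8992.4

Var(Ŷ_str) = Σₕ Nₕ²(1 − fₕ)sₕ²/nₕ.
Rural: 15200²·(1 − 3687/15200)·614/3687 = 2.9142535 × 10^7.
Urban: 11311²·(1 − 1341/11311)·267.6/1341 = 2.2503677 × 10^7.
Suburban: 6018²·(1 − 251/6018)·211.3/251 = 2.9216481 × 10^7.
Sum = 8.0862693 × 10^7.
SE = √(8.0862693 × 10^7) = 8992.4.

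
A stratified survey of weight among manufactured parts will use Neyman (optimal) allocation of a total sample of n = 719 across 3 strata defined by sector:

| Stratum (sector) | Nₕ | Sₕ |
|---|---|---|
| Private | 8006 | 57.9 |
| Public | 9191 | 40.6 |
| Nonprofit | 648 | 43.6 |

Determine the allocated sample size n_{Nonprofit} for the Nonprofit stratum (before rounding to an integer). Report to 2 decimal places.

Neyman allocation: nₕ = n·NₕSₕ / Σⱼ NⱼSⱼ.
Σ NⱼSⱼ = 8006·57.9 + 9191·40.6 + 648·43.6 = 864954.8.
n_{Nonprofit} = 719·648·43.6 / 864954.8 = 23.49.

23.49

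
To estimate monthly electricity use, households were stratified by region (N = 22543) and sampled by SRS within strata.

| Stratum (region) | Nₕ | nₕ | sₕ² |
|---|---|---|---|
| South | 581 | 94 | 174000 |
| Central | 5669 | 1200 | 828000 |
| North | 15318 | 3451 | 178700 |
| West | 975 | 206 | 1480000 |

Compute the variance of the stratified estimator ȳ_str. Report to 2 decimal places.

64.55

Var(ȳ_str) = Σₕ Wₕ²(1 − fₕ)sₕ²/nₕ with Wₕ = Nₕ/N, N = 22543.
South: Wₕ = 0.02577297; term = 0.02577297²·(1 − 0.16179002)·174000/94 = 1.0306307.
Central: Wₕ = 0.25147496; term = 0.25147496²·(1 − 0.21167754)·828000/1200 = 34.398736.
North: Wₕ = 0.67950140; term = 0.67950140²·(1 − 0.22529051)·178700/3451 = 18.522482.
West: Wₕ = 0.04325068; term = 0.04325068²·(1 − 0.21128205)·1480000/206 = 10.599906.
Sum = 64.551755.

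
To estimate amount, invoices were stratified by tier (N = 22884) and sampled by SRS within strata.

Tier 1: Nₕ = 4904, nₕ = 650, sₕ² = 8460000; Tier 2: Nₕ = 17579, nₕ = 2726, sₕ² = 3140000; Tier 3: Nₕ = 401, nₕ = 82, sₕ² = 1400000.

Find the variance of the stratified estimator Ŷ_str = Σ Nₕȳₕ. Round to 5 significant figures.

5.7446 × 10^11

Var(Ŷ_str) = Σₕ Nₕ²(1 − fₕ)sₕ²/nₕ.
Tier 1: 4904²·(1 − 650/4904)·8460000/650 = 2.7152196 × 10^11.
Tier 2: 17579²·(1 − 2726/17579)·3140000/2726 = 3.0075451 × 10^11.
Tier 3: 401²·(1 − 82/401)·1400000/82 = 2.1839829 × 10^9.
Sum = 5.7446045 × 10^11.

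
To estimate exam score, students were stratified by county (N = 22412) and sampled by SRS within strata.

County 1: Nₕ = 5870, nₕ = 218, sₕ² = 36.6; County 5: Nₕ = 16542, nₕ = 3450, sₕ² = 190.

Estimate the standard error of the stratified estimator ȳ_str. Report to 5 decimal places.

0.18664

Var(ȳ_str) = Σₕ Wₕ²(1 − fₕ)sₕ²/nₕ with Wₕ = Nₕ/N, N = 22412.
County 1: Wₕ = 0.26191326; term = 0.26191326²·(1 − 0.03713799)·36.6/218 = 0.011089287.
County 5: Wₕ = 0.73808674; term = 0.73808674²·(1 − 0.20856003)·190/3450 = 0.023744733.
Sum = 0.03483402.
SE = √(0.03483402) = 0.18664.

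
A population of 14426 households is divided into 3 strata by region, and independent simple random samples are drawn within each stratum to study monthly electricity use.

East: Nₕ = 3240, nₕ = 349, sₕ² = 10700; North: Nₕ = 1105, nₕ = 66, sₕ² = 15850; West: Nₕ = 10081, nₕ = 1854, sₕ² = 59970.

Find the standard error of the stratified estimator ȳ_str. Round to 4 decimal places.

Var(ȳ_str) = Σₕ Wₕ²(1 − fₕ)sₕ²/nₕ with Wₕ = Nₕ/N, N = 14426.
East: Wₕ = 0.22459448; term = 0.22459448²·(1 − 0.10771605)·10700/349 = 1.3799381.
North: Wₕ = 0.07659781; term = 0.07659781²·(1 − 0.05972851)·15850/66 = 1.324864.
West: Wₕ = 0.69880771; term = 0.69880771²·(1 − 0.18391033)·59970/1854 = 12.890732.
Sum = 15.595534.
SE = √(15.595534) = 3.9491.

3.9491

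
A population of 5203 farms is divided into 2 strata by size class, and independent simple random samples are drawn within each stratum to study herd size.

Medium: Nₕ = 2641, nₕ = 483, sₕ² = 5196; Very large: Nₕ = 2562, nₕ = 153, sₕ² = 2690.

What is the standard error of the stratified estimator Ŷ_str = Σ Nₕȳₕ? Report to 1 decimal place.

Var(Ŷ_str) = Σₕ Nₕ²(1 − fₕ)sₕ²/nₕ.
Medium: 2641²·(1 − 483/2641)·5196/483 = 6.1311488 × 10^7.
Very large: 2562²·(1 − 153/2562)·2690/153 = 1.0851175 × 10^8.
Sum = 1.6982324 × 10^8.
SE = √(1.6982324 × 10^8) = 13031.6.

13031.6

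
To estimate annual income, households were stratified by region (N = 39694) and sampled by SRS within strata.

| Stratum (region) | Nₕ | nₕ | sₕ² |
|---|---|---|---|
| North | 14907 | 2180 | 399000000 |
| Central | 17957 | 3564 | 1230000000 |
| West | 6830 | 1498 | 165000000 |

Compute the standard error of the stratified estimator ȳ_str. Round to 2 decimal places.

284.95

Var(ȳ_str) = Σₕ Wₕ²(1 − fₕ)sₕ²/nₕ with Wₕ = Nₕ/N, N = 39694.
North: Wₕ = 0.37554794; term = 0.37554794²·(1 − 0.14624002)·399000000/2180 = 22038.547.
Central: Wₕ = 0.45238575; term = 0.45238575²·(1 − 0.19847413)·1230000000/3564 = 56611.256.
West: Wₕ = 0.17206631; term = 0.17206631²·(1 − 0.21932650)·165000000/1498 = 2545.8525.
Sum = 81195.656.
SE = √(81195.656) = 284.95.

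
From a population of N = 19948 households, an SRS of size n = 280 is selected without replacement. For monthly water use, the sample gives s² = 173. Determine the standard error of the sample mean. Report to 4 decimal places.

Under SRS without replacement, Var(ȳ) = (1 − f)·s²/n with f = n/N = 280/19948 = 0.01403649.
Var(ȳ) = (1 − 0.01403649)·173/280 = 0.98596351·0.61785714 = 0.60918459.
SE(ȳ) = √(0.60918459) = 0.7805.

0.7805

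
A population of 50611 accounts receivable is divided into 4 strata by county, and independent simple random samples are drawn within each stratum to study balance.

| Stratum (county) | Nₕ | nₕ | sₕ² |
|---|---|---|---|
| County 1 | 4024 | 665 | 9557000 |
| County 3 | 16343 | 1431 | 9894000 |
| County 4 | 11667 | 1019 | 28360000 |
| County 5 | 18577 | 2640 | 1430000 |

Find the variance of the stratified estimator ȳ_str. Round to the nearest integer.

2146

Var(ȳ_str) = Σₕ Wₕ²(1 − fₕ)sₕ²/nₕ with Wₕ = Nₕ/N, N = 50611.
County 1: Wₕ = 0.07950841; term = 0.07950841²·(1 − 0.16525845)·9557000/665 = 75.836465.
County 3: Wₕ = 0.32291399; term = 0.32291399²·(1 − 0.08756042)·9894000/1431 = 657.8246.
County 4: Wₕ = 0.23052301; term = 0.23052301²·(1 − 0.08734036)·28360000/1019 = 1349.8001.
County 5: Wₕ = 0.36705459; term = 0.36705459²·(1 − 0.14211121)·1430000/2640 = 62.607221.
Sum = 2146.0684.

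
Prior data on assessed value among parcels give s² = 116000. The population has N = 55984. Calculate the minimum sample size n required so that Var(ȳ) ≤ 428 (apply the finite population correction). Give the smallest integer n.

270

Without fpc, n₀ = s²/D = 116000/428 = 271.0280.
With fpc, (1 − n/N)·s²/n ≤ D requires n ≥ n₀/(1 + n₀/N) = 271.0280/(1 + 271.0280/55984) = 269.7222.
Rounding up, n = 270.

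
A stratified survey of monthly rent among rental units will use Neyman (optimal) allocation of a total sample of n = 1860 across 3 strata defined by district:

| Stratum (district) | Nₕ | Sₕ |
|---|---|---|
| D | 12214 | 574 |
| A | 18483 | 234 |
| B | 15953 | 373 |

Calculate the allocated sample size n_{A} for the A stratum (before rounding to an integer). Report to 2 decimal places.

Neyman allocation: nₕ = n·NₕSₕ / Σⱼ NⱼSⱼ.
Σ NⱼSⱼ = 12214·574 + 18483·234 + 15953·373 = 1.7286327 × 10^7.
n_{A} = 1860·18483·234 / (1.7286327 × 10^7) = 465.37.

465.37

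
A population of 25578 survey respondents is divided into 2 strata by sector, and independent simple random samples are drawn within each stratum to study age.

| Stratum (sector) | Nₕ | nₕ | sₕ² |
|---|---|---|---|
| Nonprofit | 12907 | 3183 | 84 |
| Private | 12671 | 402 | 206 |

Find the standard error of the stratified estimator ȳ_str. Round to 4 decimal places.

Var(ȳ_str) = Σₕ Wₕ²(1 − fₕ)sₕ²/nₕ with Wₕ = Nₕ/N, N = 25578.
Nonprofit: Wₕ = 0.50461334; term = 0.50461334²·(1 − 0.24661037)·84/3183 = 0.0050626714.
Private: Wₕ = 0.49538666; term = 0.49538666²·(1 − 0.03172599)·206/402 = 0.12176657.
Sum = 0.12682924.
SE = √(0.12682924) = 0.3561.

0.3561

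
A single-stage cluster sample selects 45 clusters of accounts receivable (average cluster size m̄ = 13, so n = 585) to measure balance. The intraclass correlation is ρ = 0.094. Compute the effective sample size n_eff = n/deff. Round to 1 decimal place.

274.9

deff = 1 + (13 − 1)·0.094 = 1 + 1.128 = 2.128.
n_eff = 585 / 2.128 = 274.9.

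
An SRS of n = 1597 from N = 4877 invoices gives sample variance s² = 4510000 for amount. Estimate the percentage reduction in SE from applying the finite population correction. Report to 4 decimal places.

f = n/N = 1597/4877 = 0.32745540.
SE_no-fpc = √(s²/n) = 53.141745; SE_fpc = √((1−f)s²/n) = 43.580916.
Ratio = √(1−f) = 0.82008816. Reduction = 100·(1 − 0.82008816) = 17.9912%.

17.9912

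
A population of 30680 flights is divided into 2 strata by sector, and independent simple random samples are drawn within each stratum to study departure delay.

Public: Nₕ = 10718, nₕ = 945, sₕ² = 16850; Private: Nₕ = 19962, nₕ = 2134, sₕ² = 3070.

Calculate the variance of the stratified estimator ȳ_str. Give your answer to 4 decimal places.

Var(ȳ_str) = Σₕ Wₕ²(1 − fₕ)sₕ²/nₕ with Wₕ = Nₕ/N, N = 30680.
Public: Wₕ = 0.34934811; term = 0.34934811²·(1 − 0.08816943)·16850/945 = 1.9842621.
Private: Wₕ = 0.65065189; term = 0.65065189²·(1 − 0.10690312)·3070/2134 = 0.54392613.
Sum = 2.5281882.

2.5282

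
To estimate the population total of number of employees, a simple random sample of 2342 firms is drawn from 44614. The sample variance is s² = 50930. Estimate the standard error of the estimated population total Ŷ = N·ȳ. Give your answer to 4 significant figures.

Var(Ŷ) = N²·Var(ȳ) = N²·(1 − n/N)·s²/n.
f = 2342/44614 = 0.05249473; Var(ȳ) = 0.94750527·50930/2342 = 20.604801.
Var(Ŷ) = 44614² · 20.604801 = 4.1011981 × 10^10.
SE(Ŷ) = √(4.1011981 × 10^10) = 202500.

202500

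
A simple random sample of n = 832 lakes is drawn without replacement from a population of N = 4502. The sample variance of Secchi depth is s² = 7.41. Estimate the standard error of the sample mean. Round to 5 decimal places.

Under SRS without replacement, Var(ȳ) = (1 − f)·s²/n with f = n/N = 832/4502 = 0.18480675.
Var(ȳ) = (1 − 0.18480675)·7.41/832 = 0.81519325·0.00890625 = 0.0072603149.
SE(ȳ) = √(0.0072603149) = 0.08521.

0.08521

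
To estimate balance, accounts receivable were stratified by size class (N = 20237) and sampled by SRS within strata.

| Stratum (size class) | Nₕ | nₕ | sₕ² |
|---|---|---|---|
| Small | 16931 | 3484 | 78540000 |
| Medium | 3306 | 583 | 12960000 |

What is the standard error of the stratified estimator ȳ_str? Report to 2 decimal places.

114.11

Var(ȳ_str) = Σₕ Wₕ²(1 − fₕ)sₕ²/nₕ with Wₕ = Nₕ/N, N = 20237.
Small: Wₕ = 0.83663586; term = 0.83663586²·(1 − 0.20577639)·78540000/3484 = 12532.234.
Medium: Wₕ = 0.16336414; term = 0.16336414²·(1 − 0.17634604)·12960000/583 = 488.64637.
Sum = 13020.88.
SE = √(13020.88) = 114.11.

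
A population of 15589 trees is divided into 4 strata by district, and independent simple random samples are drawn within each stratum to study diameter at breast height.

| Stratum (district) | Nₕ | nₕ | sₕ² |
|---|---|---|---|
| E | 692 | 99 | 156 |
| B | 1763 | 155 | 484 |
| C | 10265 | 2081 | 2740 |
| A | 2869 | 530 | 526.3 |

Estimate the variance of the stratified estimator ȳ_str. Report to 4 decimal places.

0.5217

Var(ȳ_str) = Σₕ Wₕ²(1 − fₕ)sₕ²/nₕ with Wₕ = Nₕ/N, N = 15589.
E: Wₕ = 0.04439028; term = 0.04439028²·(1 − 0.14306358)·156/99 = 0.0026608089.
B: Wₕ = 0.11309257; term = 0.11309257²·(1 − 0.08791832)·484/155 = 0.036426337.
C: Wₕ = 0.65847713; term = 0.65847713²·(1 − 0.20272772)·2740/2081 = 0.45516257.
A: Wₕ = 0.18404003; term = 0.18404003²·(1 − 0.18473336)·526.3/530 = 0.027420903.
Sum = 0.52167062.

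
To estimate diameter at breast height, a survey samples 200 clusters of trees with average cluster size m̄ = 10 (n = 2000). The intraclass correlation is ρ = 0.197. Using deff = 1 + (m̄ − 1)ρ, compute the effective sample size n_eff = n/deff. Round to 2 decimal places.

deff = 1 + (10 − 1)·0.197 = 1 + 1.773 = 2.773.
n_eff = 2000 / 2.773 = 721.24.

721.24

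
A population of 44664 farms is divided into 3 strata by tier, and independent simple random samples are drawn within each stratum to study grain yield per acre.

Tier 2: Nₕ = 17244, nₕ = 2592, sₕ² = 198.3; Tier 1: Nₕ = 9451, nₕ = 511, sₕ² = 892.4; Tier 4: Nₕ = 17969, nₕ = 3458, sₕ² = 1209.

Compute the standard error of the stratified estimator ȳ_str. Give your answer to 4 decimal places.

0.3597

Var(ȳ_str) = Σₕ Wₕ²(1 − fₕ)sₕ²/nₕ with Wₕ = Nₕ/N, N = 44664.
Tier 2: Wₕ = 0.38608275; term = 0.38608275²·(1 − 0.15031315)·198.3/2592 = 0.0096896349.
Tier 1: Wₕ = 0.21160219; term = 0.21160219²·(1 − 0.05406835)·892.4/511 = 0.073967121.
Tier 4: Wₕ = 0.40231506; term = 0.40231506²·(1 − 0.19244254)·1209/3458 = 0.045699067.
Sum = 0.12935582.
SE = √(0.12935582) = 0.3597.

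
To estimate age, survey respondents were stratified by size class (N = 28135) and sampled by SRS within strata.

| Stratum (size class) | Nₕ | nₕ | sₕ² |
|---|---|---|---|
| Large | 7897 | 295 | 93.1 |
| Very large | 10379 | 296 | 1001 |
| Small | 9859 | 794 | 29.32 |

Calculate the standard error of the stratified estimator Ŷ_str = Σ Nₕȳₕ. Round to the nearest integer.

19395

Var(Ŷ_str) = Σₕ Nₕ²(1 − fₕ)sₕ²/nₕ.
Large: 7897²·(1 − 295/7897)·93.1/295 = 1.8946006 × 10^7.
Very large: 10379²·(1 − 296/10379)·1001/296 = 3.5390577 × 10^8.
Small: 9859²·(1 − 794/9859)·29.32/794 = 3.3002295 × 10^6.
Sum = 3.7615201 × 10^8.
SE = √(3.7615201 × 10^8) = 19395.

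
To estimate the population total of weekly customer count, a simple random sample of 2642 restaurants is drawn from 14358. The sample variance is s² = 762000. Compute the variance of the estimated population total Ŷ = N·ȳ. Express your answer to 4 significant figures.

4.852 × 10^10

Var(Ŷ) = N²·Var(ȳ) = N²·(1 − n/N)·s²/n.
f = 2642/14358 = 0.18400891; Var(ȳ) = 0.81599109·762000/2642 = 235.34641.
Var(Ŷ) = 14358² · 235.34641 = 4.8517172 × 10^10.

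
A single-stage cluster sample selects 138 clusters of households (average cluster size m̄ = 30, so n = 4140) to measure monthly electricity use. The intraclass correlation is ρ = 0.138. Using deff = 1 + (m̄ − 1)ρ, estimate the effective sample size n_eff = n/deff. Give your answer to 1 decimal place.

827.7

deff = 1 + (30 − 1)·0.138 = 1 + 4.002 = 5.002.
n_eff = 4140 / 5.002 = 827.7.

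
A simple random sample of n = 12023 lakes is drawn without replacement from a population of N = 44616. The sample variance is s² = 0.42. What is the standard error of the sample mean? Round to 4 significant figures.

Under SRS without replacement, Var(ȳ) = (1 − f)·s²/n with f = n/N = 12023/44616 = 0.26947732.
Var(ȳ) = (1 − 0.26947732)·0.42/12023 = 0.73052268·3.4933045 × 10^-5 = 2.5519382 × 10^-5.
SE(ȳ) = √(2.5519382 × 10^-5) = 0.005052.

0.005052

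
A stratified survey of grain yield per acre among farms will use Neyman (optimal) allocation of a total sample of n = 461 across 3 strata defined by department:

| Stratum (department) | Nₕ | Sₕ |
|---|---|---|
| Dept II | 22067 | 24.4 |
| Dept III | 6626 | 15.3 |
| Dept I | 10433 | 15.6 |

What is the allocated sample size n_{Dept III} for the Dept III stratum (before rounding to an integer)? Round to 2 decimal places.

Neyman allocation: nₕ = n·NₕSₕ / Σⱼ NⱼSⱼ.
Σ NⱼSⱼ = 22067·24.4 + 6626·15.3 + 10433·15.6 = 802567.4.
n_{Dept III} = 461·6626·15.3 / 802567.4 = 58.23.

58.23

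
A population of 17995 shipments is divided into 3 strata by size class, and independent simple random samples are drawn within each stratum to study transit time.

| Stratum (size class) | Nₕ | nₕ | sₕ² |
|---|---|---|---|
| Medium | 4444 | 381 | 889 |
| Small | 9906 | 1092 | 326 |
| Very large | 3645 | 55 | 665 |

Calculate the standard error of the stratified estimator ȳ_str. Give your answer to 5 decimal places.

0.83618

Var(ȳ_str) = Σₕ Wₕ²(1 − fₕ)sₕ²/nₕ with Wₕ = Nₕ/N, N = 17995.
Medium: Wₕ = 0.24695749; term = 0.24695749²·(1 − 0.08573357)·889/381 = 0.13010499.
Small: Wₕ = 0.55048625; term = 0.55048625²·(1 − 0.11023622)·326/1092 = 0.080493837.
Very large: Wₕ = 0.20255627; term = 0.20255627²·(1 − 0.01508916)·665/55 = 0.48859299.
Sum = 0.69919182.
SE = √(0.69919182) = 0.83618.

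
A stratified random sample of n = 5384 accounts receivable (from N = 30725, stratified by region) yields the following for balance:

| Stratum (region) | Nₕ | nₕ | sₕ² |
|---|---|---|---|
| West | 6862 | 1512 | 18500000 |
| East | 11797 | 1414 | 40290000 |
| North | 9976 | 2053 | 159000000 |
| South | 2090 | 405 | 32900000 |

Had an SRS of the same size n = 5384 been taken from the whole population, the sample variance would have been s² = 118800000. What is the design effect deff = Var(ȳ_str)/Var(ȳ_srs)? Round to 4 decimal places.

0.6023

Var(ȳ_str) = Σ Wₕ²(1−fₕ)sₕ²/nₕ with Wₕ = Nₕ/30725:
  West: (6862/30725)²·(1−1512/6862)·18500000/1512 = 475.81776
  East: (11797/30725)²·(1−1414/11797)·40290000/1414 = 3697.0771
  North: (9976/30725)²·(1−2053/9976)·159000000/2053 = 6484.4103
  South: (2090/30725)²·(1−405/2090)·32900000/405 = 303.04232
  → Var(ȳ_str) = 10960.347.
Var(ȳ_srs) = (1 − 5384/30725)·118800000/5384 = 18198.821.
deff = 10960.347 / 18198.821 = 0.6023.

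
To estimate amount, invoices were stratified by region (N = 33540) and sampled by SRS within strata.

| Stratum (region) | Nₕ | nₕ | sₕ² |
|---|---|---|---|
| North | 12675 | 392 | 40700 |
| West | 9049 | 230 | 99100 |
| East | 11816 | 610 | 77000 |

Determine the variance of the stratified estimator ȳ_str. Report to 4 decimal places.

Var(ȳ_str) = Σₕ Wₕ²(1 − fₕ)sₕ²/nₕ with Wₕ = Nₕ/N, N = 33540.
North: Wₕ = 0.37790698; term = 0.37790698²·(1 − 0.03092702)·40700/392 = 14.369268.
West: Wₕ = 0.26979726; term = 0.26979726²·(1 − 0.02541717)·99100/230 = 30.566072.
East: Wₕ = 0.35229577; term = 0.35229577²·(1 − 0.05162492)·77000/610 = 14.857847.
Sum = 59.793187.

59.7932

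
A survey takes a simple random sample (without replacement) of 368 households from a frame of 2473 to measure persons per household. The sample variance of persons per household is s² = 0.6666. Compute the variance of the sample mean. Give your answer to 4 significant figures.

0.001542

Under SRS without replacement, Var(ȳ) = (1 − f)·s²/n with f = n/N = 368/2473 = 0.14880712.
Var(ȳ) = (1 − 0.14880712)·0.6666/368 = 0.85119288·0.001811413 = 0.0015418619.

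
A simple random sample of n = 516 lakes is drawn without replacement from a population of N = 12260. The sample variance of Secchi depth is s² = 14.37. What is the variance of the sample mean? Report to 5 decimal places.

Under SRS without replacement, Var(ȳ) = (1 − f)·s²/n with f = n/N = 516/12260 = 0.04208809.
Var(ȳ) = (1 − 0.04208809)·14.37/516 = 0.95791191·0.027848837 = 0.026676733.

0.02668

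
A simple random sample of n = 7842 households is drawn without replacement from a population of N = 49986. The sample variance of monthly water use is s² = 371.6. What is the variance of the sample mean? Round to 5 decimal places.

0.03995

Under SRS without replacement, Var(ȳ) = (1 − f)·s²/n with f = n/N = 7842/49986 = 0.15688393.
Var(ȳ) = (1 − 0.15688393)·371.6/7842 = 0.84311607·0.047385871 = 0.039951789.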